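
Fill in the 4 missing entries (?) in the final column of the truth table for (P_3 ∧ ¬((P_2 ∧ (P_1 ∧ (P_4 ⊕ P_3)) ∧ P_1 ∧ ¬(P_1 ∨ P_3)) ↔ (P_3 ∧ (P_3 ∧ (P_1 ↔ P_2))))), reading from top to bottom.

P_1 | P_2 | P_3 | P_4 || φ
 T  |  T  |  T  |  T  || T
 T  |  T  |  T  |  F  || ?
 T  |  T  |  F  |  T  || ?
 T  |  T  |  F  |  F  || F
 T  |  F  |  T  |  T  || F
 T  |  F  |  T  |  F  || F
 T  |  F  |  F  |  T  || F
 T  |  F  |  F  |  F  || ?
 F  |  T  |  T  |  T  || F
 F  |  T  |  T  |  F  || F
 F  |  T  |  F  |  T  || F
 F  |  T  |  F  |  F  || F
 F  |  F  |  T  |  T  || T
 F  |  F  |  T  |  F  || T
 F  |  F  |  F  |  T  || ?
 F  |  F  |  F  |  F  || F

Row P_1=T, P_2=T, P_3=T, P_4=F: ¬((P_2 ∧ (P_1 ∧ (P_4 ⊕ P_3)) ∧ P_1 ∧ ¬(P_1 ∨ P_3)) ↔ (P_3 ∧ (P_3 ∧ (P_1 ↔ P_2)))) = T, so the formula = T.
Row P_1=T, P_2=T, P_3=F, P_4=T: ¬((P_2 ∧ (P_1 ∧ (P_4 ⊕ P_3)) ∧ P_1 ∧ ¬(P_1 ∨ P_3)) ↔ (P_3 ∧ (P_3 ∧ (P_1 ↔ P_2)))) = F, so the formula = F.
Row P_1=T, P_2=F, P_3=F, P_4=F: ¬((P_2 ∧ (P_1 ∧ (P_4 ⊕ P_3)) ∧ P_1 ∧ ¬(P_1 ∨ P_3)) ↔ (P_3 ∧ (P_3 ∧ (P_1 ↔ P_2)))) = F, so the formula = F.
Row P_1=F, P_2=F, P_3=F, P_4=T: ¬((P_2 ∧ (P_1 ∧ (P_4 ⊕ P_3)) ∧ P_1 ∧ ¬(P_1 ∨ P_3)) ↔ (P_3 ∧ (P_3 ∧ (P_1 ↔ P_2)))) = F, so the formula = F.

T, F, F, F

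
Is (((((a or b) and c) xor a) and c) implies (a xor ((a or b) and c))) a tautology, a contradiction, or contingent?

tautology

a | b | c || φ
T | T | T || T
T | T | F || T
T | F | T || T
T | F | F || T
F | T | T || T
F | T | F || T
F | F | T || T
F | F | F || T
Every row is T, so the formula is a tautology.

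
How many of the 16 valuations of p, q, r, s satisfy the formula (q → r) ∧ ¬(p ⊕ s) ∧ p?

p  q  r  s  |  (q → r)  (p ⊕ s)  ¬(p ⊕ s)  (¬(p ⊕ s) ∧ p)  ((q → r) ∧ (¬(p ⊕ s) ∧ p))
0  0  0  0  |     1        0        1            0                     0             
0  0  0  1  |     1        1        0            0                     0             
0  0  1  0  |     1        0        1            0                     0             
0  0  1  1  |     1        1        0            0                     0             
0  1  0  0  |     0        0        1            0                     0             
0  1  0  1  |     0        1        0            0                     0             
0  1  1  0  |     1        0        1            0                     0             
0  1  1  1  |     1        1        0            0                     0             
1  0  0  0  |     1        1        0            0                     0             
1  0  0  1  |     1        0        1            1                     1             
1  0  1  0  |     1        1        0            0                     0             
1  0  1  1  |     1        0        1            1                     1             
1  1  0  0  |     0        1        0            0                     0             
1  1  0  1  |     0        0        1            1                     0             
1  1  1  0  |     1        1        0            0                     0             
1  1  1  1  |     1        0        1            1                     1             
The formula is true on 3 of the 16 rows.

3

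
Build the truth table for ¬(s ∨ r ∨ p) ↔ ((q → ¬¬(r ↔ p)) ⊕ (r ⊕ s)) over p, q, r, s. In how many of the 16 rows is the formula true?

10

p | q | r | s | φ
- | - | - | - | -
1 | 1 | 1 | 1 | 0
1 | 1 | 1 | 0 | 1
1 | 1 | 0 | 1 | 0
1 | 1 | 0 | 0 | 1
1 | 0 | 1 | 1 | 0
1 | 0 | 1 | 0 | 1
1 | 0 | 0 | 1 | 1
1 | 0 | 0 | 0 | 0
0 | 1 | 1 | 1 | 1
0 | 1 | 1 | 0 | 0
0 | 1 | 0 | 1 | 1
0 | 1 | 0 | 0 | 1
0 | 0 | 1 | 1 | 0
0 | 0 | 1 | 0 | 1
0 | 0 | 0 | 1 | 1
0 | 0 | 0 | 0 | 1
The formula is true on 10 of the 16 rows.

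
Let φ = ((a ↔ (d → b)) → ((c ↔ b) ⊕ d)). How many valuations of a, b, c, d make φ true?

12

a  b  c  d  |  (d → b)  (a ↔ (d → b))  (c ↔ b)  ((c ↔ b) ⊕ d)  φ
1  1  1  1  |     1           1           1           0        0
1  1  1  0  |     1           1           1           1        1
1  1  0  1  |     1           1           0           1        1
1  1  0  0  |     1           1           0           0        0
1  0  1  1  |     0           0           0           1        1
1  0  1  0  |     1           1           0           0        0
1  0  0  1  |     0           0           1           0        1
1  0  0  0  |     1           1           1           1        1
0  1  1  1  |     1           0           1           0        1
0  1  1  0  |     1           0           1           1        1
0  1  0  1  |     1           0           0           1        1
0  1  0  0  |     1           0           0           0        1
0  0  1  1  |     0           1           0           1        1
0  0  1  0  |     1           0           0           0        1
0  0  0  1  |     0           1           1           0        0
0  0  0  0  |     1           0           1           1        1
The formula is true on 12 of the 16 rows.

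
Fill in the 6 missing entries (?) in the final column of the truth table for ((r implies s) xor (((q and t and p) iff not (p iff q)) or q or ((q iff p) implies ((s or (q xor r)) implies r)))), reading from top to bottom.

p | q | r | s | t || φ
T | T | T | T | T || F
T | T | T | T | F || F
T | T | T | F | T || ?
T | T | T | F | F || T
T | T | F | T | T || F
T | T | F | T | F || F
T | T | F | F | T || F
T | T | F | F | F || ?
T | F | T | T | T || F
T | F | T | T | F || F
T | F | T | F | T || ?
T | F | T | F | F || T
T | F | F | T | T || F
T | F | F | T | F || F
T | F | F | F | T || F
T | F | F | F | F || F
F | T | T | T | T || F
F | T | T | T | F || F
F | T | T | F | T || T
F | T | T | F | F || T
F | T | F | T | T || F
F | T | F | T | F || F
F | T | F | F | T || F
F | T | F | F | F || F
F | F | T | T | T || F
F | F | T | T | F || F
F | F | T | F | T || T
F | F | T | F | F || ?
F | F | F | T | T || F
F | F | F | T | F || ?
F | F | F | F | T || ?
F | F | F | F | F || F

T, F, T, T, F, F

Row p=T, q=T, r=T, s=F, t=T: (r implies s) = F, (((q and t and p) iff not (p iff q)) or q or ((q iff p) implies ((s or (q xor r)) implies r))) = T, so the formula = T.
Row p=T, q=T, r=F, s=F, t=F: (r implies s) = T, (((q and t and p) iff not (p iff q)) or q or ((q iff p) implies ((s or (q xor r)) implies r))) = T, so the formula = F.
Row p=T, q=F, r=T, s=F, t=T: (r implies s) = F, (((q and t and p) iff not (p iff q)) or q or ((q iff p) implies ((s or (q xor r)) implies r))) = T, so the formula = T.
Row p=F, q=F, r=T, s=F, t=F: (r implies s) = F, (((q and t and p) iff not (p iff q)) or q or ((q iff p) implies ((s or (q xor r)) implies r))) = T, so the formula = T.
Row p=F, q=F, r=F, s=T, t=F: (r implies s) = T, (((q and t and p) iff not (p iff q)) or q or ((q iff p) implies ((s or (q xor r)) implies r))) = T, so the formula = F.
Row p=F, q=F, r=F, s=F, t=T: (r implies s) = T, (((q and t and p) iff not (p iff q)) or q or ((q iff p) implies ((s or (q xor r)) implies r))) = T, so the formula = F.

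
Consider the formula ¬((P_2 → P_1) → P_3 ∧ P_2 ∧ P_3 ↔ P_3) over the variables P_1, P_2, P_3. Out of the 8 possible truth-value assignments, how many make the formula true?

P_1 | P_2 | P_3 | (P_2 → P_1) | (P_2 ∧ P_3) | (P_3 ∧ (P_2 ∧ P_3)) | φ
--- | --- | --- | ----------- | ----------- | ------------------- | -
 T  |  T  |  T  |      T      |      T      |          T          | F
 T  |  T  |  F  |      T      |      F      |          F          | F
 T  |  F  |  T  |      T      |      F      |          F          | T
 T  |  F  |  F  |      T      |      F      |          F          | F
 F  |  T  |  T  |      F      |      T      |          T          | F
 F  |  T  |  F  |      F      |      F      |          F          | T
 F  |  F  |  T  |      T      |      F      |          F          | T
 F  |  F  |  F  |      T      |      F      |          F          | F
The formula is true on 3 of the 8 rows.

3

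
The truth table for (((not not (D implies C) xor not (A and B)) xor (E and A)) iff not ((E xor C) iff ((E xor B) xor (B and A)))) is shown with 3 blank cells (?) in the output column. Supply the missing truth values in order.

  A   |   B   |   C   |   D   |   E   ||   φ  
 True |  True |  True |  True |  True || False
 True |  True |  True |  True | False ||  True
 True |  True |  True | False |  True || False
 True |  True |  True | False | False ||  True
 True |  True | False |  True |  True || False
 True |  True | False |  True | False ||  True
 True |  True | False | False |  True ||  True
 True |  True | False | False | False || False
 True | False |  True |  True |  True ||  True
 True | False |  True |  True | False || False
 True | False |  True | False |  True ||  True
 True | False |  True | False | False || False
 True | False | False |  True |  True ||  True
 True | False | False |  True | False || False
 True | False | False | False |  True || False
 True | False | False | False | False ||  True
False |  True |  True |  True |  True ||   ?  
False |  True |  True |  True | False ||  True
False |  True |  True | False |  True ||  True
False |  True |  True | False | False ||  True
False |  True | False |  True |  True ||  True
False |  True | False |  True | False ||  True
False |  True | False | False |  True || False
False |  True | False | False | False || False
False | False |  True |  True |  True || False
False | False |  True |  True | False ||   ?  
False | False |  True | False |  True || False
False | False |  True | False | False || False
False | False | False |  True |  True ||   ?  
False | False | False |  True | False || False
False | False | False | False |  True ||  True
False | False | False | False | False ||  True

Row A=False, B=True, C=True, D=True, E=True: ((not not (D implies C) xor not (A and B)) xor (E and A)) = False, not ((E xor C) iff ((E xor B) xor (B and A))) = False, so the formula = True.
Row A=False, B=False, C=True, D=True, E=False: ((not not (D implies C) xor not (A and B)) xor (E and A)) = False, not ((E xor C) iff ((E xor B) xor (B and A))) = True, so the formula = False.
Row A=False, B=False, C=False, D=True, E=True: ((not not (D implies C) xor not (A and B)) xor (E and A)) = True, not ((E xor C) iff ((E xor B) xor (B and A))) = False, so the formula = False.

True, False, False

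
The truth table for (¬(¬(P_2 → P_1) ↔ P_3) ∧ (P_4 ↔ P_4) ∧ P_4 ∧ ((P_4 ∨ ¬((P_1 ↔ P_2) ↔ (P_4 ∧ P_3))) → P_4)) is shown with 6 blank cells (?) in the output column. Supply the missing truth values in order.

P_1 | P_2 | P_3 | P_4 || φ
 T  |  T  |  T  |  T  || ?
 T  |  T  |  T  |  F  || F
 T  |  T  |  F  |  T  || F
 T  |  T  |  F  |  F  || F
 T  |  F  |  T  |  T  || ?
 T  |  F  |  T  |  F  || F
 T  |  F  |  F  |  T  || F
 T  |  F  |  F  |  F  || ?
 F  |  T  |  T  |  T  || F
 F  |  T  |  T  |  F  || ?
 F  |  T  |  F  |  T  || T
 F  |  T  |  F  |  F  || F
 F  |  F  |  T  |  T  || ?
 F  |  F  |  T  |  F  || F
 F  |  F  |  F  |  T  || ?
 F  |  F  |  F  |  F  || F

Row P_1=T, P_2=T, P_3=T, P_4=T: ¬(¬(P_2 → P_1) ↔ P_3) = T, (P_4 ↔ P_4) = T, ((P_4 ∨ ¬((P_1 ↔ P_2) ↔ (P_4 ∧ P_3))) → P_4) = T, so the formula = T.
Row P_1=T, P_2=F, P_3=T, P_4=T: ¬(¬(P_2 → P_1) ↔ P_3) = T, (P_4 ↔ P_4) = T, ((P_4 ∨ ¬((P_1 ↔ P_2) ↔ (P_4 ∧ P_3))) → P_4) = T, so the formula = T.
Row P_1=T, P_2=F, P_3=F, P_4=F: ¬(¬(P_2 → P_1) ↔ P_3) = F, (P_4 ↔ P_4) = T, ((P_4 ∨ ¬((P_1 ↔ P_2) ↔ (P_4 ∧ P_3))) → P_4) = T, so the formula = F.
Row P_1=F, P_2=T, P_3=T, P_4=F: ¬(¬(P_2 → P_1) ↔ P_3) = F, (P_4 ↔ P_4) = T, ((P_4 ∨ ¬((P_1 ↔ P_2) ↔ (P_4 ∧ P_3))) → P_4) = T, so the formula = F.
Row P_1=F, P_2=F, P_3=T, P_4=T: ¬(¬(P_2 → P_1) ↔ P_3) = T, (P_4 ↔ P_4) = T, ((P_4 ∨ ¬((P_1 ↔ P_2) ↔ (P_4 ∧ P_3))) → P_4) = T, so the formula = T.
Row P_1=F, P_2=F, P_3=F, P_4=T: ¬(¬(P_2 → P_1) ↔ P_3) = F, (P_4 ↔ P_4) = T, ((P_4 ∨ ¬((P_1 ↔ P_2) ↔ (P_4 ∧ P_3))) → P_4) = T, so the formula = F.

T, T, F, F, T, F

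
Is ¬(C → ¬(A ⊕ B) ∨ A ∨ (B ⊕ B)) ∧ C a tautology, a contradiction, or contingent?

A | B | C || φ
F | F | F || F
F | F | T || F
F | T | F || F
F | T | T || T
T | F | F || F
T | F | T || F
T | T | F || F
T | T | T || F
1 of 8 rows are T, so the formula is contingent.

contingent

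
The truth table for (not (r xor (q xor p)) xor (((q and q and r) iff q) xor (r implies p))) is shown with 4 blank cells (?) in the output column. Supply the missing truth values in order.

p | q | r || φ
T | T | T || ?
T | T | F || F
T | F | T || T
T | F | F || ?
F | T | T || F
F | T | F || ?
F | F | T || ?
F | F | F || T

F, F, T, T

Row p=T, q=T, r=T: not (r xor (q xor p)) = F, (((q and q and r) iff q) xor (r implies p)) = F, so the formula = F.
Row p=T, q=F, r=F: not (r xor (q xor p)) = F, (((q and q and r) iff q) xor (r implies p)) = F, so the formula = F.
Row p=F, q=T, r=F: not (r xor (q xor p)) = F, (((q and q and r) iff q) xor (r implies p)) = T, so the formula = T.
Row p=F, q=F, r=T: not (r xor (q xor p)) = F, (((q and q and r) iff q) xor (r implies p)) = T, so the formula = T.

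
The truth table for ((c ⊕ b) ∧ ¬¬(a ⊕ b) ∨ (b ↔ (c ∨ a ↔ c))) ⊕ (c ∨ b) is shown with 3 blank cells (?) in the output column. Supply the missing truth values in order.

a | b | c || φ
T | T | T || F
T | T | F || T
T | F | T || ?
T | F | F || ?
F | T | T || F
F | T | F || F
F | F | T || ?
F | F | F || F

Row a=T, b=F, c=T: ((c ⊕ b) ∧ ¬¬(a ⊕ b) ∨ (b ↔ (c ∨ a ↔ c))) = T, (c ∨ b) = T, so the formula = F.
Row a=T, b=F, c=F: ((c ⊕ b) ∧ ¬¬(a ⊕ b) ∨ (b ↔ (c ∨ a ↔ c))) = T, (c ∨ b) = F, so the formula = T.
Row a=F, b=F, c=T: ((c ⊕ b) ∧ ¬¬(a ⊕ b) ∨ (b ↔ (c ∨ a ↔ c))) = F, (c ∨ b) = T, so the formula = T.

F, T, T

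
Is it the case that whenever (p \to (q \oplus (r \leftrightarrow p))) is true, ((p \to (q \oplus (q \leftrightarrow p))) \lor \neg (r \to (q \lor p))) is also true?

p  q  r  |  φ  ψ
0  0  0  |  1  1
0  0  1  |  1  1
0  1  0  |  1  1
0  1  1  |  1  1
1  0  0  |  0  0
1  0  1  |  1  0
1  1  0  |  1  0
1  1  1  |  0  0
At p=1, q=0, r=1 we have φ true but ψ false, so φ does not entail ψ.

no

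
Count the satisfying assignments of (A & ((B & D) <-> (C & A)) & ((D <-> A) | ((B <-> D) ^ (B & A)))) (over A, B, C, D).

A  B  C  D  |  (B & D)  (C & A)  ((B & D) <-> (C & A))  (D <-> A)  (B <-> D)  (B & A)  ((B <-> D) ^ (B & A))  φ
0  0  0  0  |     0        0               1                1          1         0               1            0
0  0  0  1  |     0        0               1                0          0         0               0            0
0  0  1  0  |     0        0               1                1          1         0               1            0
0  0  1  1  |     0        0               1                0          0         0               0            0
0  1  0  0  |     0        0               1                1          0         0               0            0
0  1  0  1  |     1        0               0                0          1         0               1            0
0  1  1  0  |     0        0               1                1          0         0               0            0
0  1  1  1  |     1        0               0                0          1         0               1            0
1  0  0  0  |     0        0               1                0          1         0               1            1
1  0  0  1  |     0        0               1                1          0         0               0            1
1  0  1  0  |     0        1               0                0          1         0               1            0
1  0  1  1  |     0        1               0                1          0         0               0            0
1  1  0  0  |     0        0               1                0          0         1               1            1
1  1  0  1  |     1        0               0                1          1         1               0            0
1  1  1  0  |     0        1               0                0          0         1               1            0
1  1  1  1  |     1        1               1                1          1         1               0            1
The formula is true on 4 of the 16 rows.

4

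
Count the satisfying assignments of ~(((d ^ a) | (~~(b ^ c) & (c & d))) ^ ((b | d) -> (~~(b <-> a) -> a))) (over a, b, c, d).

7

a  b  c  d     (d ^ a)  (b ^ c)  ~(b ^ c)  ~~(b ^ c)  (c & d)  (~~(b ^ c) & (c & d))  (b | d)  (b <-> a)  ~(b <-> a)  ~~(b <-> a)  (~~(b <-> a) -> a)  φ
T  T  T  T        F        F        T          F         T               F               T         T          F            T               T           F
T  T  T  F        T        F        T          F         F               F               T         T          F            T               T           T
T  T  F  T        F        T        F          T         F               F               T         T          F            T               T           F
T  T  F  F        T        T        F          T         F               F               T         T          F            T               T           T
T  F  T  T        F        T        F          T         T               T               T         F          T            F               T           T
T  F  T  F        T        T        F          T         F               F               F         F          T            F               T           T
T  F  F  T        F        F        T          F         F               F               T         F          T            F               T           F
T  F  F  F        T        F        T          F         F               F               F         F          T            F               T           T
F  T  T  T        T        F        T          F         T               F               T         F          T            F               T           T
F  T  T  F        F        F        T          F         F               F               T         F          T            F               T           F
F  T  F  T        T        T        F          T         F               F               T         F          T            F               T           T
F  T  F  F        F        T        F          T         F               F               T         F          T            F               T           F
F  F  T  T        T        T        F          T         T               T               T         T          F            T               F           F
F  F  T  F        F        T        F          T         F               F               F         T          F            T               F           F
F  F  F  T        T        F        T          F         F               F               T         T          F            T               F           F
F  F  F  F        F        F        T          F         F               F               F         T          F            T               F           F
The formula is true on 7 of the 16 rows.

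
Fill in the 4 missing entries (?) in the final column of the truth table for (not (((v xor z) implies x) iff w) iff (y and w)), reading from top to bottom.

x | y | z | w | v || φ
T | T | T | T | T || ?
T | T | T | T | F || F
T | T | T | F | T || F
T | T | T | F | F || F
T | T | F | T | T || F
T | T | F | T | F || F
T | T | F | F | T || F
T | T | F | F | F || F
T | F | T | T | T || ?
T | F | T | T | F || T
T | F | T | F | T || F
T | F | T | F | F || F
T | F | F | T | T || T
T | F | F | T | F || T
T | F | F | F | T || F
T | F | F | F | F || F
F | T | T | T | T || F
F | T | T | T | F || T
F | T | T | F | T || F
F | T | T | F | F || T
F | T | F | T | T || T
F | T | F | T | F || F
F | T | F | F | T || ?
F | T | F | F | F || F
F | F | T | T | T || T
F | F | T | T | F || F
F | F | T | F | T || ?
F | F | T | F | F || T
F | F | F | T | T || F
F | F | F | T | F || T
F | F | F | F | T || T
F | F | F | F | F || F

F, T, T, F

Row x=T, y=T, z=T, w=T, v=T: not (((v xor z) implies x) iff w) = F, (y and w) = T, so the formula = F.
Row x=T, y=F, z=T, w=T, v=T: not (((v xor z) implies x) iff w) = F, (y and w) = F, so the formula = T.
Row x=F, y=T, z=F, w=F, v=T: not (((v xor z) implies x) iff w) = F, (y and w) = F, so the formula = T.
Row x=F, y=F, z=T, w=F, v=T: not (((v xor z) implies x) iff w) = T, (y and w) = F, so the formula = F.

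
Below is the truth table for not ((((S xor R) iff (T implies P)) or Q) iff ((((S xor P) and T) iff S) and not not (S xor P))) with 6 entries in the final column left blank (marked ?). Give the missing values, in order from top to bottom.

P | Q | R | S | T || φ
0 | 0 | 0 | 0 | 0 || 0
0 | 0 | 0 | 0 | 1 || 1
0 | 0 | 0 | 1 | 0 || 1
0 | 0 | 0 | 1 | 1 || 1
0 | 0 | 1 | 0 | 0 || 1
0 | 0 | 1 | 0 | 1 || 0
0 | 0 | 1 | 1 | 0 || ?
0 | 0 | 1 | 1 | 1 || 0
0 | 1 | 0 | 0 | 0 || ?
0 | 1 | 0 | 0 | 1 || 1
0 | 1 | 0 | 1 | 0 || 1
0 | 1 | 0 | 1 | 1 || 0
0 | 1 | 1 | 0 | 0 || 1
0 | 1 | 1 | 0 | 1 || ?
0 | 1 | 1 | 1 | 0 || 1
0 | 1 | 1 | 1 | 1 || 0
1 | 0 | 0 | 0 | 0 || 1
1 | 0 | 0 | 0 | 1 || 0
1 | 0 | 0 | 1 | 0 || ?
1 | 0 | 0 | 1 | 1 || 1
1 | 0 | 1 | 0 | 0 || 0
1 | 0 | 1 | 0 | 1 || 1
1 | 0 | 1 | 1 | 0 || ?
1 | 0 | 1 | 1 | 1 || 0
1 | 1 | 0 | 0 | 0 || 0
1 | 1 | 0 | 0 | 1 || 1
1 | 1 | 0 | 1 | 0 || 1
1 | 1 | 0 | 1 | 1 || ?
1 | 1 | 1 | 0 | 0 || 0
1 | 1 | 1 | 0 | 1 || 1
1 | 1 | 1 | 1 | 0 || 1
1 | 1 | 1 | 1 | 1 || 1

Row 7: (((S xor R) iff (T implies P)) or Q) = 0, ((((S xor P) and T) iff S) and not not (S xor P)) = 0, ((((S xor R) iff (T implies P)) or Q) iff ((((S xor P) and T) iff S) and not not (S xor P))) = 1, so the formula = 0.
Row 9: (((S xor R) iff (T implies P)) or Q) = 1, ((((S xor P) and T) iff S) and not not (S xor P)) = 0, ((((S xor R) iff (T implies P)) or Q) iff ((((S xor P) and T) iff S) and not not (S xor P))) = 0, so the formula = 1.
Row 14: (((S xor R) iff (T implies P)) or Q) = 1, ((((S xor P) and T) iff S) and not not (S xor P)) = 0, ((((S xor R) iff (T implies P)) or Q) iff ((((S xor P) and T) iff S) and not not (S xor P))) = 0, so the formula = 1.
Row 19: (((S xor R) iff (T implies P)) or Q) = 1, ((((S xor P) and T) iff S) and not not (S xor P)) = 0, ((((S xor R) iff (T implies P)) or Q) iff ((((S xor P) and T) iff S) and not not (S xor P))) = 0, so the formula = 1.
Row 23: (((S xor R) iff (T implies P)) or Q) = 0, ((((S xor P) and T) iff S) and not not (S xor P)) = 0, ((((S xor R) iff (T implies P)) or Q) iff ((((S xor P) and T) iff S) and not not (S xor P))) = 1, so the formula = 0.
Row 28: (((S xor R) iff (T implies P)) or Q) = 1, ((((S xor P) and T) iff S) and not not (S xor P)) = 0, ((((S xor R) iff (T implies P)) or Q) iff ((((S xor P) and T) iff S) and not not (S xor P))) = 0, so the formula = 1.

0, 1, 1, 1, 0, 1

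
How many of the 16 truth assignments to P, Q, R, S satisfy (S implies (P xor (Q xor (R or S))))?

P | Q | R | S || (R or S) | (Q xor (R or S)) | (P xor (Q xor (R or S))) | φ
F | F | F | F ||    F     |        F         |            F             | T
F | F | F | T ||    T     |        T         |            T             | T
F | F | T | F ||    T     |        T         |            T             | T
F | F | T | T ||    T     |        T         |            T             | T
F | T | F | F ||    F     |        T         |            T             | T
F | T | F | T ||    T     |        F         |            F             | F
F | T | T | F ||    T     |        F         |            F             | T
F | T | T | T ||    T     |        F         |            F             | F
T | F | F | F ||    F     |        F         |            T             | T
T | F | F | T ||    T     |        T         |            F             | F
T | F | T | F ||    T     |        T         |            F             | T
T | F | T | T ||    T     |        T         |            F             | F
T | T | F | F ||    F     |        T         |            F             | T
T | T | F | T ||    T     |        F         |            T             | T
T | T | T | F ||    T     |        F         |            T             | T
T | T | T | T ||    T     |        F         |            T             | T
The formula is true on 12 of the 16 rows.

12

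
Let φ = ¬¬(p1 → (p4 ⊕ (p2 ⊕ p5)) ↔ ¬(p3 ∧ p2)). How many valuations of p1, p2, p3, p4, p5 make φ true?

p1 | p2 | p3 | p4 | p5 || φ
T  | T  | T  | T  | T  || F
T  | T  | T  | T  | F  || T
T  | T  | T  | F  | T  || T
T  | T  | T  | F  | F  || F
T  | T  | F  | T  | T  || T
T  | T  | F  | T  | F  || F
T  | T  | F  | F  | T  || F
T  | T  | F  | F  | F  || T
T  | F  | T  | T  | T  || F
T  | F  | T  | T  | F  || T
T  | F  | T  | F  | T  || T
T  | F  | T  | F  | F  || F
T  | F  | F  | T  | T  || F
T  | F  | F  | T  | F  || T
T  | F  | F  | F  | T  || T
T  | F  | F  | F  | F  || F
F  | T  | T  | T  | T  || F
F  | T  | T  | T  | F  || F
F  | T  | T  | F  | T  || F
F  | T  | T  | F  | F  || F
F  | T  | F  | T  | T  || T
F  | T  | F  | T  | F  || T
F  | T  | F  | F  | T  || T
F  | T  | F  | F  | F  || T
F  | F  | T  | T  | T  || T
F  | F  | T  | T  | F  || T
F  | F  | T  | F  | T  || T
F  | F  | T  | F  | F  || T
F  | F  | F  | T  | T  || T
F  | F  | F  | T  | F  || T
F  | F  | F  | F  | T  || T
F  | F  | F  | F  | F  || T
The formula is true on 20 of the 32 rows.

20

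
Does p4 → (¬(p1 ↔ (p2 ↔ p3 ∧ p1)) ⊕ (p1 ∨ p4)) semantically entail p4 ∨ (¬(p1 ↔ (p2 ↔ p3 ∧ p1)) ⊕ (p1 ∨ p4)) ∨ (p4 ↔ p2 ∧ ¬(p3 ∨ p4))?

no

p1 | p2 | p3 | p4 | φ | ψ
-- | -- | -- | -- | - | -
T  | T  | T  | T  | T | T
T  | T  | T  | F  | T | T
T  | T  | F  | T  | F | T
T  | T  | F  | F  | T | F
T  | F  | T  | T  | F | T
T  | F  | T  | F  | T | T
T  | F  | F  | T  | T | T
T  | F  | F  | F  | T | T
F  | T  | T  | T  | T | T
F  | T  | T  | F  | T | T
F  | T  | F  | T  | T | T
F  | T  | F  | F  | T | F
F  | F  | T  | T  | F | T
F  | F  | T  | F  | T | T
F  | F  | F  | T  | F | T
F  | F  | F  | F  | T | T
At p1=T, p2=T, p3=F, p4=F we have φ true but ψ false, so φ does not entail ψ.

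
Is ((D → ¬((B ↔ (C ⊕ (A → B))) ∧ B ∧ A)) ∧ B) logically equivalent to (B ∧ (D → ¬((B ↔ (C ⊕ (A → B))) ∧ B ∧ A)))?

equivalent

A | B | C | D || φ | ψ
T | T | T | T || T | T
T | T | T | F || T | T
T | T | F | T || F | F
T | T | F | F || T | T
T | F | T | T || F | F
T | F | T | F || F | F
T | F | F | T || F | F
T | F | F | F || F | F
F | T | T | T || T | T
F | T | T | F || T | T
F | T | F | T || T | T
F | T | F | F || T | T
F | F | T | T || F | F
F | F | T | F || F | F
F | F | F | T || F | F
F | F | F | F || F | F
The columns for φ and ψ agree on every row, so they are logically equivalent.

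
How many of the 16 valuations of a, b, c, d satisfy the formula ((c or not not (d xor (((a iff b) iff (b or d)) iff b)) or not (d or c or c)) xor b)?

8

a | b | c | d | (a iff b) | (b or d) | ((a iff b) iff (b or d)) | (d or c or c) | not (d or c or c) | φ
- | - | - | - | --------- | -------- | ------------------------ | ------------- | ----------------- | -
F | F | F | F |     T     |    F     |            F             |       F       |         T         | T
F | F | F | T |     T     |    T     |            T             |       T       |         F         | T
F | F | T | F |     T     |    F     |            F             |       T       |         F         | T
F | F | T | T |     T     |    T     |            T             |       T       |         F         | T
F | T | F | F |     F     |    T     |            F             |       F       |         T         | F
F | T | F | T |     F     |    T     |            F             |       T       |         F         | F
F | T | T | F |     F     |    T     |            F             |       T       |         F         | F
F | T | T | T |     F     |    T     |            F             |       T       |         F         | F
T | F | F | F |     F     |    F     |            T             |       F       |         T         | T
T | F | F | T |     F     |    T     |            F             |       T       |         F         | F
T | F | T | F |     F     |    F     |            T             |       T       |         F         | T
T | F | T | T |     F     |    T     |            F             |       T       |         F         | T
T | T | F | F |     T     |    T     |            T             |       F       |         T         | F
T | T | F | T |     T     |    T     |            T             |       T       |         F         | T
T | T | T | F |     T     |    T     |            T             |       T       |         F         | F
T | T | T | T |     T     |    T     |            T             |       T       |         F         | F
The formula is true on 8 of the 16 rows.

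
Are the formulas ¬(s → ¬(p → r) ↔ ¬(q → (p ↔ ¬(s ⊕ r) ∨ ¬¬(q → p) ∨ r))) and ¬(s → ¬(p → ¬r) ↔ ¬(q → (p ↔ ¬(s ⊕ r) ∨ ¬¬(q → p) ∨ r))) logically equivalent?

  p   |   q   |   r   |   s   |   φ   |   ψ  
----- | ----- | ----- | ----- | ----- | -----
False | False | False | False |  True |  True
False | False | False |  True | False | False
False | False |  True | False |  True |  True
False | False |  True |  True | False | False
False |  True | False | False | False | False
False |  True | False |  True | False | False
False |  True |  True | False | False | False
False |  True |  True |  True |  True |  True
 True | False | False | False |  True |  True
 True | False | False |  True |  True | False
 True | False |  True | False |  True |  True
 True | False |  True |  True | False |  True
 True |  True | False | False |  True |  True
 True |  True | False |  True |  True | False
 True |  True |  True | False |  True |  True
 True |  True |  True |  True | False |  True
The columns differ at p=True, q=False, r=False, s=True (φ=True, ψ=False), so they are not equivalent.

not equivalent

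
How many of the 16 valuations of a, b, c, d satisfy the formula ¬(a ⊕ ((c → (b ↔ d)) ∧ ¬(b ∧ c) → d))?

8

a | b | c | d || φ
F | F | F | F || T
F | F | F | T || F
F | F | T | F || T
F | F | T | T || F
F | T | F | F || T
F | T | F | T || F
F | T | T | F || F
F | T | T | T || F
T | F | F | F || F
T | F | F | T || T
T | F | T | F || F
T | F | T | T || T
T | T | F | F || F
T | T | F | T || T
T | T | T | F || T
T | T | T | T || T
The formula is true on 8 of the 16 rows.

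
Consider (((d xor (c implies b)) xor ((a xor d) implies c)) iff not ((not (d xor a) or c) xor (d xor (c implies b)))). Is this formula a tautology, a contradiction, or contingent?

contradiction

a  b  c  d  |  φ
F  F  F  F  |  F
F  F  F  T  |  F
F  F  T  F  |  F
F  F  T  T  |  F
F  T  F  F  |  F
F  T  F  T  |  F
F  T  T  F  |  F
F  T  T  T  |  F
T  F  F  F  |  F
T  F  F  T  |  F
T  F  T  F  |  F
T  F  T  T  |  F
T  T  F  F  |  F
T  T  F  T  |  F
T  T  T  F  |  F
T  T  T  T  |  F
Every row is F, so the formula is a contradiction.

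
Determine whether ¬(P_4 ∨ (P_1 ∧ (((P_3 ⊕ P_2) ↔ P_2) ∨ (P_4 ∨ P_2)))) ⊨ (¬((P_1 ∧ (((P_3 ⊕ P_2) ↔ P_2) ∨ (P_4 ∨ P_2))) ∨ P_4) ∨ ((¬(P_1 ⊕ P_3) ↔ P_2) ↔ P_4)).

yes

P_1  P_2  P_3  P_4  |  φ  ψ
 T    T    T    T   |  F  T
 T    T    T    F   |  F  F
 T    T    F    T   |  F  F
 T    T    F    F   |  F  T
 T    F    T    T   |  F  F
 T    F    T    F   |  T  T
 T    F    F    T   |  F  T
 T    F    F    F   |  F  F
 F    T    T    T   |  F  F
 F    T    T    F   |  T  T
 F    T    F    T   |  F  T
 F    T    F    F   |  T  T
 F    F    T    T   |  F  T
 F    F    T    F   |  T  T
 F    F    F    T   |  F  F
 F    F    F    F   |  T  T
In every row where φ is true, ψ is also true, so φ ⊨ ψ.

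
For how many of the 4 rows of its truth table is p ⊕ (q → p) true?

p | q | (q → p) | (p ⊕ (q → p))
- | - | ------- | -------------
T | T |    T    |       F      
T | F |    T    |       F      
F | T |    F    |       F      
F | F |    T    |       T      
The formula is true on 1 of the 4 rows.

1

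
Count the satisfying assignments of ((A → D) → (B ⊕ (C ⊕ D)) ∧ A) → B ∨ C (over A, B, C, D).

A | B | C | D || φ
T | T | T | T || T
T | T | T | F || T
T | T | F | T || T
T | T | F | F || T
T | F | T | T || T
T | F | T | F || T
T | F | F | T || F
T | F | F | F || F
F | T | T | T || T
F | T | T | F || T
F | T | F | T || T
F | T | F | F || T
F | F | T | T || T
F | F | T | F || T
F | F | F | T || T
F | F | F | F || T
The formula is true on 14 of the 16 rows.

14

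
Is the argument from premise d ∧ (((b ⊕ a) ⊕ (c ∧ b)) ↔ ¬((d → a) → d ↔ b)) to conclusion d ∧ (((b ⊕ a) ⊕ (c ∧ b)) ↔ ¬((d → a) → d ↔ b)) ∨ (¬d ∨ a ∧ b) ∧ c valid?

a | b | c | d || φ | ψ
T | T | T | T || F | T
T | T | T | F || F | T
T | T | F | T || T | T
T | T | F | F || F | F
T | F | T | T || T | T
T | F | T | F || F | T
T | F | F | T || T | T
T | F | F | F || F | F
F | T | T | T || T | T
F | T | T | F || F | T
F | T | F | T || F | F
F | T | F | F || F | F
F | F | T | T || F | F
F | F | T | F || F | T
F | F | F | T || F | F
F | F | F | F || F | F
In every row where φ is true, ψ is also true, so φ ⊨ ψ.

yes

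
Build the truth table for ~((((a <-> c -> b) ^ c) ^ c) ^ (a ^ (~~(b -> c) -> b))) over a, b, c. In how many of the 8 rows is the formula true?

2

a | b | c | φ
- | - | - | -
1 | 1 | 1 | 0
1 | 1 | 0 | 0
1 | 0 | 1 | 0
1 | 0 | 0 | 1
0 | 1 | 1 | 0
0 | 1 | 0 | 0
0 | 0 | 1 | 0
0 | 0 | 0 | 1
The formula is true on 2 of the 8 rows.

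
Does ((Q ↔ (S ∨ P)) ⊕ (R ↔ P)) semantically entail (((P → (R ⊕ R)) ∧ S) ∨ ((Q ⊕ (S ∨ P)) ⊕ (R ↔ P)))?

no

P | Q | R | S || φ | ψ
F | F | F | F || F | T
F | F | F | T || T | T
F | F | T | F || T | F
F | F | T | T || F | T
F | T | F | F || T | F
F | T | F | T || F | T
F | T | T | F || F | T
F | T | T | T || T | T
T | F | F | F || F | T
T | F | F | T || F | T
T | F | T | F || T | F
T | F | T | T || T | F
T | T | F | F || T | F
T | T | F | T || T | F
T | T | T | F || F | T
T | T | T | T || F | T
At P=F, Q=F, R=T, S=F we have φ true but ψ false, so φ does not entail ψ.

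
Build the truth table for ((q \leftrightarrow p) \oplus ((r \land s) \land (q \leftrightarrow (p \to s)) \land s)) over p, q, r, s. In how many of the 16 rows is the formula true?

8

p  q  r  s  |  φ
F  F  F  F  |  T
F  F  F  T  |  T
F  F  T  F  |  T
F  F  T  T  |  T
F  T  F  F  |  F
F  T  F  T  |  F
F  T  T  F  |  F
F  T  T  T  |  T
T  F  F  F  |  F
T  F  F  T  |  F
T  F  T  F  |  F
T  F  T  T  |  F
T  T  F  F  |  T
T  T  F  T  |  T
T  T  T  F  |  T
T  T  T  T  |  F
The formula is true on 8 of the 16 rows.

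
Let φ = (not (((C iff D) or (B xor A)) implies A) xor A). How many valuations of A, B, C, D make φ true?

A | B | C | D | φ
- | - | - | - | -
1 | 1 | 1 | 1 | 1
1 | 1 | 1 | 0 | 1
1 | 1 | 0 | 1 | 1
1 | 1 | 0 | 0 | 1
1 | 0 | 1 | 1 | 1
1 | 0 | 1 | 0 | 1
1 | 0 | 0 | 1 | 1
1 | 0 | 0 | 0 | 1
0 | 1 | 1 | 1 | 1
0 | 1 | 1 | 0 | 1
0 | 1 | 0 | 1 | 1
0 | 1 | 0 | 0 | 1
0 | 0 | 1 | 1 | 1
0 | 0 | 1 | 0 | 0
0 | 0 | 0 | 1 | 0
0 | 0 | 0 | 0 | 1
The formula is true on 14 of the 16 rows.

14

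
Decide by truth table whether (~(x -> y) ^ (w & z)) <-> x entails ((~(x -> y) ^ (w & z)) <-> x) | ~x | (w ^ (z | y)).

yes

x  y  z  w  |  φ  ψ
T  T  T  T  |  T  T
T  T  T  F  |  F  T
T  T  F  T  |  F  F
T  T  F  F  |  F  T
T  F  T  T  |  F  F
T  F  T  F  |  T  T
T  F  F  T  |  T  T
T  F  F  F  |  T  T
F  T  T  T  |  F  T
F  T  T  F  |  T  T
F  T  F  T  |  T  T
F  T  F  F  |  T  T
F  F  T  T  |  F  T
F  F  T  F  |  T  T
F  F  F  T  |  T  T
F  F  F  F  |  T  T
In every row where φ is true, ψ is also true, so φ ⊨ ψ.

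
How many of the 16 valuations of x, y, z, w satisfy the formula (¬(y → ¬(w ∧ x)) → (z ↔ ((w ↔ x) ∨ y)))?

x | y | z | w | (w ∧ x) | ¬(w ∧ x) | (y → ¬(w ∧ x)) | ¬(y → ¬(w ∧ x)) | (w ↔ x) | ((w ↔ x) ∨ y) | (z ↔ ((w ↔ x) ∨ y)) | φ
- | - | - | - | ------- | -------- | -------------- | --------------- | ------- | ------------- | ------------------- | -
T | T | T | T |    T    |    F     |       F        |        T        |    T    |       T       |          T          | T
T | T | T | F |    F    |    T     |       T        |        F        |    F    |       T       |          T          | T
T | T | F | T |    T    |    F     |       F        |        T        |    T    |       T       |          F          | F
T | T | F | F |    F    |    T     |       T        |        F        |    F    |       T       |          F          | T
T | F | T | T |    T    |    F     |       T        |        F        |    T    |       T       |          T          | T
T | F | T | F |    F    |    T     |       T        |        F        |    F    |       F       |          F          | T
T | F | F | T |    T    |    F     |       T        |        F        |    T    |       T       |          F          | T
T | F | F | F |    F    |    T     |       T        |        F        |    F    |       F       |          T          | T
F | T | T | T |    F    |    T     |       T        |        F        |    F    |       T       |          T          | T
F | T | T | F |    F    |    T     |       T        |        F        |    T    |       T       |          T          | T
F | T | F | T |    F    |    T     |       T        |        F        |    F    |       T       |          F          | T
F | T | F | F |    F    |    T     |       T        |        F        |    T    |       T       |          F          | T
F | F | T | T |    F    |    T     |       T        |        F        |    F    |       F       |          F          | T
F | F | T | F |    F    |    T     |       T        |        F        |    T    |       T       |          T          | T
F | F | F | T |    F    |    T     |       T        |        F        |    F    |       F       |          T          | T
F | F | F | F |    F    |    T     |       T        |        F        |    T    |       T       |          F          | T
The formula is true on 15 of the 16 rows.

15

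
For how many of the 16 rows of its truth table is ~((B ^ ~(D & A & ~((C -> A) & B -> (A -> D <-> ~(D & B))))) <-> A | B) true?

10

  A      B      C      D       (D & A)  (C -> A)  ((C -> A) & B)  (A -> D)  (D & B)  ~(D & B)  ((A -> D) <-> ~(D & B))  (A | B)    φ  
 True   True   True   True       True     True         True         True      True    False             False             True   False
 True   True   True  False      False     True         True        False     False     True             False             True    True
 True   True  False   True       True     True         True         True      True    False             False             True   False
 True   True  False  False      False     True         True        False     False     True             False             True    True
 True  False   True   True       True     True        False         True     False     True              True             True   False
 True  False   True  False      False     True        False        False     False     True             False             True   False
 True  False  False   True       True     True        False         True     False     True              True             True   False
 True  False  False  False      False     True        False        False     False     True             False             True   False
False   True   True   True      False    False        False         True      True    False             False             True    True
False   True   True  False      False    False        False         True     False     True              True             True    True
False   True  False   True      False     True         True         True      True    False             False             True    True
False   True  False  False      False     True         True         True     False     True              True             True    True
False  False   True   True      False    False        False         True     False     True              True            False    True
False  False   True  False      False    False        False         True     False     True              True            False    True
False  False  False   True      False     True        False         True     False     True              True            False    True
False  False  False  False      False     True        False         True     False     True              True            False    True
The formula is true on 10 of the 16 rows.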